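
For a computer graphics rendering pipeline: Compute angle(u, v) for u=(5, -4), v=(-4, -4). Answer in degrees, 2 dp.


u.v = -4, |u| = sqrt(41) = 6.4031, |v| = sqrt(32) = 5.6569
cos(theta) = u.v/(|u||v|) = -4/sqrt(1312) = -0.110432
theta = acos(-0.110432) = 96.34 degrees

96.34 degrees


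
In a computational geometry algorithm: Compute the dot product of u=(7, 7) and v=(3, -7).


u . v = u_x*v_x + u_y*v_y = 7*3 + 7*(-7)
= 21 + (-49) = -28

-28


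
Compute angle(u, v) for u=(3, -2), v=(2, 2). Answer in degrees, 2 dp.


u.v = 2, |u| = sqrt(13) = 3.6056, |v| = sqrt(8) = 2.8284
cos(theta) = u.v/(|u||v|) = 2/sqrt(104) = 0.196116
theta = acos(0.196116) = 78.69 degrees

78.69 degrees


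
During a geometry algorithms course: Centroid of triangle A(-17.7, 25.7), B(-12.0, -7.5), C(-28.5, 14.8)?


Centroid = ((x_A+x_B+x_C)/3, (y_A+y_B+y_C)/3)
= (((-17.7)+(-12)+(-28.5))/3, (25.7+(-7.5)+14.8)/3)
= (-19.4, 11)

(-19.4, 11)


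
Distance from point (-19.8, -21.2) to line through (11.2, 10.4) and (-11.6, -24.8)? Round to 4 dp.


|cross product| = 370.72
|line direction| = sqrt(1758.88) = 41.939
Distance = 370.72/sqrt(1758.88) = 8.8395

8.8395


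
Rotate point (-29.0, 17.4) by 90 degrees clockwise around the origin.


90° CW: (x,y) -> (y, -x)
(-29,17.4) -> (17.4, 29)

(17.4, 29)


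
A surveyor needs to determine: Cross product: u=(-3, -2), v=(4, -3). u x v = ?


u x v = u_x*v_y - u_y*v_x = (-3)*(-3) - (-2)*4
= 9 - (-8) = 17

17


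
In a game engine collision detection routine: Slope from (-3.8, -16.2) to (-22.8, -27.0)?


slope = (y2-y1)/(x2-x1) = ((-27)-(-16.2))/((-22.8)-(-3.8)) = (-10.8)/(-19) = 0.5684

0.5684


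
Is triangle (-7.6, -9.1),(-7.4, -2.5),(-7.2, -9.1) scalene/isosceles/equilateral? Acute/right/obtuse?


Side lengths squared: AB^2=43.6, BC^2=43.6, CA^2=0.16
Sorted: [0.16, 43.6, 43.6]
By sides: Isosceles, By angles: Acute

Isosceles, Acute


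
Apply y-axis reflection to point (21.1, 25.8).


Reflection over y-axis: (x,y) -> (-x,y)
(21.1, 25.8) -> (-21.1, 25.8)

(-21.1, 25.8)


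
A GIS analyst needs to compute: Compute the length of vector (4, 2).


|u| = sqrt(4^2 + 2^2) = sqrt(20) = 4.4721

4.4721


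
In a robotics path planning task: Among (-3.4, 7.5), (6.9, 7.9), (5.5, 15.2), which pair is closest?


d(P0,P1) = 10.3078, d(P0,P2) = 11.7686, d(P1,P2) = 7.433
Closest: P1 and P2

Closest pair: (6.9, 7.9) and (5.5, 15.2), distance = 7.433


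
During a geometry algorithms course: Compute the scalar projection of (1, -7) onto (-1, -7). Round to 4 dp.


u.v = 48, |v| = sqrt(50) = 7.0711
Scalar projection = u.v / |v| = 48 / sqrt(50) = 6.7882

6.7882


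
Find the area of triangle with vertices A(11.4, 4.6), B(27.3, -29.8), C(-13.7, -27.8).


Area = |x_A(y_B-y_C) + x_B(y_C-y_A) + x_C(y_A-y_B)|/2
= |(-22.8) + (-884.52) + (-471.28)|/2
= 1378.6/2 = 689.3

689.3


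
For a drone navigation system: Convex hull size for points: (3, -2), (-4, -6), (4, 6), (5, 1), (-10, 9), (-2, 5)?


Convex hull vertices (CCW): (-10, 9), (-4, -6), (3, -2), (5, 1), (4, 6)
Count = 5

5


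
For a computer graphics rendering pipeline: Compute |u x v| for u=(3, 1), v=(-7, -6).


|u x v| = |3*(-6) - 1*(-7)|
= |(-18) - (-7)| = 11

11


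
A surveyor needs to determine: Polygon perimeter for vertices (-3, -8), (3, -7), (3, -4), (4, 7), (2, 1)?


Sides: (-3, -8)->(3, -7): sqrt(37) = 6.082763, (3, -7)->(3, -4): sqrt(9) = 3, (3, -4)->(4, 7): sqrt(122) = 11.045361, (4, 7)->(2, 1): sqrt(40) = 6.324555, (2, 1)->(-3, -8): sqrt(106) = 10.29563
Sum = 36.748309
Perimeter = 36.7483

36.7483


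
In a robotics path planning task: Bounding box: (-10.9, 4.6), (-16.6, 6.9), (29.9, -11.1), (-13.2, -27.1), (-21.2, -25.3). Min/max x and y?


x range: [-21.2, 29.9]
y range: [-27.1, 6.9]
Bounding box: (-21.2,-27.1) to (29.9,6.9)

(-21.2,-27.1) to (29.9,6.9)


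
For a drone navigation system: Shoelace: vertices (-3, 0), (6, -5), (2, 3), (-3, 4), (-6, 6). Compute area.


Shoelace sum: ((-3)*(-5) - 6*0) + (6*3 - 2*(-5)) + (2*4 - (-3)*3) + ((-3)*6 - (-6)*4) + ((-6)*0 - (-3)*6)
= 84
Area = |84|/2 = 42

42


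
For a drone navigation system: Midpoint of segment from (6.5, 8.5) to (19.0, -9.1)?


M = ((6.5+19)/2, (8.5+(-9.1))/2)
= (12.75, -0.3)

(12.75, -0.3)


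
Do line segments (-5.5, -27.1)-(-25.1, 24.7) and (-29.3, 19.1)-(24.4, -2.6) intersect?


Cross products: d1=-1964.48, d2=391.86, d3=327.32, d4=-2029.02
d1*d2 < 0 and d3*d4 < 0? yes

Yes, they intersect


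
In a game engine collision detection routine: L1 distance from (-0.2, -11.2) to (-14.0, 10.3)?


|(-0.2)-(-14)| + |(-11.2)-10.3| = 13.8 + 21.5 = 35.3

35.3


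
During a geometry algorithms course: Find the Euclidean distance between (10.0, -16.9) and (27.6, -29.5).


dx=17.6, dy=-12.6
d^2 = 17.6^2 + (-12.6)^2 = 468.52
d = sqrt(468.52) = 21.6453

21.6453


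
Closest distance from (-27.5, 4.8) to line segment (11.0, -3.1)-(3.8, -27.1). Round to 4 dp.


Project P onto AB: t = 0.1395 (clamped to [0,1])
Closest point on segment: (9.9954, -6.4486)
Distance: 39.1464

39.1464


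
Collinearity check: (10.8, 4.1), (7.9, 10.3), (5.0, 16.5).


Cross product: (7.9-10.8)*(16.5-4.1) - (10.3-4.1)*(5-10.8)
= 0

Yes, collinear


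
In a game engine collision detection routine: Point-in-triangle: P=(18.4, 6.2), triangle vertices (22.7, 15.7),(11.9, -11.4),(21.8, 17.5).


Cross products: AB x AP = -13.93, BC x BP = -13.61, CA x CP = -16.29
All same sign? yes

Yes, inside


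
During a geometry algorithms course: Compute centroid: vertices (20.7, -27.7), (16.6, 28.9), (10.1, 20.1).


Centroid = ((x_A+x_B+x_C)/3, (y_A+y_B+y_C)/3)
= ((20.7+16.6+10.1)/3, ((-27.7)+28.9+20.1)/3)
= (15.8, 7.1)

(15.8, 7.1)


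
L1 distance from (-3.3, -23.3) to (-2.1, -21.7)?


|(-3.3)-(-2.1)| + |(-23.3)-(-21.7)| = 1.2 + 1.6 = 2.8

2.8


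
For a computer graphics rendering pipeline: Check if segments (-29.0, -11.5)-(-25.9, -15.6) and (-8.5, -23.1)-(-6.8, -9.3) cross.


Cross products: d1=302.62, d2=252.87, d3=48.09, d4=97.84
d1*d2 < 0 and d3*d4 < 0? no

No, they don't intersect


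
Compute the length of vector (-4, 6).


|u| = sqrt((-4)^2 + 6^2) = sqrt(52) = 7.2111

7.2111


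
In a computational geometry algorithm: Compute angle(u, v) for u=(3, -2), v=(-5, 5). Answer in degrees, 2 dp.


u.v = -25, |u| = sqrt(13) = 3.6056, |v| = sqrt(50) = 7.0711
cos(theta) = u.v/(|u||v|) = -25/sqrt(650) = -0.980581
theta = acos(-0.980581) = 168.69 degrees

168.69 degrees


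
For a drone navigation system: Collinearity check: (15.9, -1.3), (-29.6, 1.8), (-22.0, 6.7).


Cross product: ((-29.6)-15.9)*(6.7-(-1.3)) - (1.8-(-1.3))*((-22)-15.9)
= -246.51

No, not collinear


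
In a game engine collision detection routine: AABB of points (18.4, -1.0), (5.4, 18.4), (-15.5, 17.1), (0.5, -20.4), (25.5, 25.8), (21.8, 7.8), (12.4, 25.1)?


x range: [-15.5, 25.5]
y range: [-20.4, 25.8]
Bounding box: (-15.5,-20.4) to (25.5,25.8)

(-15.5,-20.4) to (25.5,25.8)


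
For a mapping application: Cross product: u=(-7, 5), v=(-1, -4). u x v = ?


u x v = u_x*v_y - u_y*v_x = (-7)*(-4) - 5*(-1)
= 28 - (-5) = 33

33


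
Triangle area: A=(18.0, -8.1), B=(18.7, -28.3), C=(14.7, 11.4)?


Area = |x_A(y_B-y_C) + x_B(y_C-y_A) + x_C(y_A-y_B)|/2
= |(-714.6) + 364.65 + 296.94|/2
= 53.01/2 = 26.505

26.505


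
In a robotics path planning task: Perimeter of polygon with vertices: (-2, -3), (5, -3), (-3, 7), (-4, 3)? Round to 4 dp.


Sides: (-2, -3)->(5, -3): sqrt(49) = 7, (5, -3)->(-3, 7): sqrt(164) = 12.806248, (-3, 7)->(-4, 3): sqrt(17) = 4.123106, (-4, 3)->(-2, -3): sqrt(40) = 6.324555
Sum = 30.253909
Perimeter = 30.2539

30.2539


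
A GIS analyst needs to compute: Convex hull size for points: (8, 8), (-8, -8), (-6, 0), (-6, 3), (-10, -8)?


Convex hull vertices (CCW): (-10, -8), (-8, -8), (8, 8), (-6, 3)
Count = 4

4


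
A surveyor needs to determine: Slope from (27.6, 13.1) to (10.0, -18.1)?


slope = (y2-y1)/(x2-x1) = ((-18.1)-13.1)/(10-27.6) = (-31.2)/(-17.6) = 1.7727

1.7727


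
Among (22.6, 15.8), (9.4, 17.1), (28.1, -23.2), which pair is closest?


d(P0,P1) = 13.2639, d(P0,P2) = 39.3859, d(P1,P2) = 44.4272
Closest: P0 and P1

Closest pair: (22.6, 15.8) and (9.4, 17.1), distance = 13.2639


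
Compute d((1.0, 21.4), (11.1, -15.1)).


dx=10.1, dy=-36.5
d^2 = 10.1^2 + (-36.5)^2 = 1434.26
d = sqrt(1434.26) = 37.8716

37.8716


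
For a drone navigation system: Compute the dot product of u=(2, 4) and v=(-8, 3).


u . v = u_x*v_x + u_y*v_y = 2*(-8) + 4*3
= (-16) + 12 = -4

-4


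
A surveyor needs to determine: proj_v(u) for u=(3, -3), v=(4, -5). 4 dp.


u.v = 27, |v| = sqrt(41) = 6.4031
Scalar projection = u.v / |v| = 27 / sqrt(41) = 4.2167

4.2167


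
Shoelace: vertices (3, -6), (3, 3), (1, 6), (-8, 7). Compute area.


Shoelace sum: (3*3 - 3*(-6)) + (3*6 - 1*3) + (1*7 - (-8)*6) + ((-8)*(-6) - 3*7)
= 124
Area = |124|/2 = 62

62


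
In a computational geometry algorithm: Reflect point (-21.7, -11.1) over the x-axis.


Reflection over x-axis: (x,y) -> (x,-y)
(-21.7, -11.1) -> (-21.7, 11.1)

(-21.7, 11.1)


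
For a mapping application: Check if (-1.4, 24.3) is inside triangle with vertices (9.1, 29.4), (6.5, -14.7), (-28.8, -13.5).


Cross products: AB x AP = -449.79, BC x BP = -1367.22, CA x CP = 257.16
All same sign? no

No, outside


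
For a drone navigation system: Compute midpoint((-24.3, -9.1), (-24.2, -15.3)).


M = (((-24.3)+(-24.2))/2, ((-9.1)+(-15.3))/2)
= (-24.25, -12.2)

(-24.25, -12.2)


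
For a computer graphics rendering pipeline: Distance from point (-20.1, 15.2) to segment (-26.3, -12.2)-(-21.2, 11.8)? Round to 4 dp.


Project P onto AB: t = 1 (clamped to [0,1])
Closest point on segment: (-21.2, 11.8)
Distance: 3.5735

3.5735


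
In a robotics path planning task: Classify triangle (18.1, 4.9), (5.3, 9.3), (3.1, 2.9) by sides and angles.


Side lengths squared: AB^2=183.2, BC^2=45.8, CA^2=229
Sorted: [45.8, 183.2, 229]
By sides: Scalene, By angles: Right

Scalene, Right


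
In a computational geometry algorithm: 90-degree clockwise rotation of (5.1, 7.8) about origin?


90° CW: (x,y) -> (y, -x)
(5.1,7.8) -> (7.8, -5.1)

(7.8, -5.1)


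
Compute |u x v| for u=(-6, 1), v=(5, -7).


|u x v| = |(-6)*(-7) - 1*5|
= |42 - 5| = 37

37


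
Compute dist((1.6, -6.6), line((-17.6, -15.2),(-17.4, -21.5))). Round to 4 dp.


|cross product| = 122.68
|line direction| = sqrt(39.73) = 6.3032
Distance = 122.68/sqrt(39.73) = 19.4632

19.4632


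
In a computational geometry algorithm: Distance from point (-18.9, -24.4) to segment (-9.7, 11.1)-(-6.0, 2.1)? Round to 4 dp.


Project P onto AB: t = 1 (clamped to [0,1])
Closest point on segment: (-6, 2.1)
Distance: 29.473

29.473


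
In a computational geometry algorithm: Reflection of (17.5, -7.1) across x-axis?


Reflection over x-axis: (x,y) -> (x,-y)
(17.5, -7.1) -> (17.5, 7.1)

(17.5, 7.1)


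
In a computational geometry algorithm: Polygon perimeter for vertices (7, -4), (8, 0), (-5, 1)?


Sides: (7, -4)->(8, 0): sqrt(17) = 4.123106, (8, 0)->(-5, 1): sqrt(170) = 13.038405, (-5, 1)->(7, -4): sqrt(169) = 13
Sum = 30.161511
Perimeter = 30.1615

30.1615


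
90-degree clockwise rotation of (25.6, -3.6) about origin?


90° CW: (x,y) -> (y, -x)
(25.6,-3.6) -> (-3.6, -25.6)

(-3.6, -25.6)


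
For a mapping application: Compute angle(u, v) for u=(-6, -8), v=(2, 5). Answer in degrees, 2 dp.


u.v = -52, |u| = sqrt(100) = 10, |v| = sqrt(29) = 5.3852
cos(theta) = u.v/(|u||v|) = -52/sqrt(2900) = -0.965616
theta = acos(-0.965616) = 164.93 degrees

164.93 degrees


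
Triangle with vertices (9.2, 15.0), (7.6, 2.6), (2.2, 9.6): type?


Side lengths squared: AB^2=156.32, BC^2=78.16, CA^2=78.16
Sorted: [78.16, 78.16, 156.32]
By sides: Isosceles, By angles: Right

Isosceles, Right


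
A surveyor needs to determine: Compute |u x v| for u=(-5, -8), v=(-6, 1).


|u x v| = |(-5)*1 - (-8)*(-6)|
= |(-5) - 48| = 53

53


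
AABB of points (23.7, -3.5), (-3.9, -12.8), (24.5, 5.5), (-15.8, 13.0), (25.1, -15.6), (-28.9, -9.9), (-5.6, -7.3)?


x range: [-28.9, 25.1]
y range: [-15.6, 13]
Bounding box: (-28.9,-15.6) to (25.1,13)

(-28.9,-15.6) to (25.1,13)


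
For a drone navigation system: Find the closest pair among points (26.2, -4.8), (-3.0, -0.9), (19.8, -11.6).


d(P0,P1) = 29.4593, d(P0,P2) = 9.3381, d(P1,P2) = 25.1859
Closest: P0 and P2

Closest pair: (26.2, -4.8) and (19.8, -11.6), distance = 9.3381


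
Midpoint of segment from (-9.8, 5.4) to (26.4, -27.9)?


M = (((-9.8)+26.4)/2, (5.4+(-27.9))/2)
= (8.3, -11.25)

(8.3, -11.25)


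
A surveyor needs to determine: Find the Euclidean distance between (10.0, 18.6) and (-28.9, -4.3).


dx=-38.9, dy=-22.9
d^2 = (-38.9)^2 + (-22.9)^2 = 2037.62
d = sqrt(2037.62) = 45.14

45.14


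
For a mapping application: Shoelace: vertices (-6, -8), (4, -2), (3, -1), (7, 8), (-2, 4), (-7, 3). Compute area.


Shoelace sum: ((-6)*(-2) - 4*(-8)) + (4*(-1) - 3*(-2)) + (3*8 - 7*(-1)) + (7*4 - (-2)*8) + ((-2)*3 - (-7)*4) + ((-7)*(-8) - (-6)*3)
= 217
Area = |217|/2 = 108.5

108.5


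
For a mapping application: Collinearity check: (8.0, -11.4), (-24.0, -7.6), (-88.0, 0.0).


Cross product: ((-24)-8)*(0-(-11.4)) - ((-7.6)-(-11.4))*((-88)-8)
= 0

Yes, collinear


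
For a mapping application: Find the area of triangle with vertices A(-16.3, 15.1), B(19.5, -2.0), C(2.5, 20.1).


Area = |x_A(y_B-y_C) + x_B(y_C-y_A) + x_C(y_A-y_B)|/2
= |360.23 + 97.5 + 42.75|/2
= 500.48/2 = 250.24

250.24


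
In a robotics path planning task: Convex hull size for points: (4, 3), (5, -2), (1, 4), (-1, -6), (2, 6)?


Convex hull vertices (CCW): (-1, -6), (5, -2), (4, 3), (2, 6), (1, 4)
Count = 5

5


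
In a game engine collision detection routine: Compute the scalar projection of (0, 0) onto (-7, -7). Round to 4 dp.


u.v = 0, |v| = sqrt(98) = 9.8995
Scalar projection = u.v / |v| = 0 / sqrt(98) = 0

0


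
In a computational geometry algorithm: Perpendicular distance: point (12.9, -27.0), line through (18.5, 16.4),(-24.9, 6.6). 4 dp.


|cross product| = 1828.68
|line direction| = sqrt(1979.6) = 44.4927
Distance = 1828.68/sqrt(1979.6) = 41.1007

41.1007


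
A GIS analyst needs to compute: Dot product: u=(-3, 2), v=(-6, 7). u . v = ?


u . v = u_x*v_x + u_y*v_y = (-3)*(-6) + 2*7
= 18 + 14 = 32

32


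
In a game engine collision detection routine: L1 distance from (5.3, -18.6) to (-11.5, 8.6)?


|5.3-(-11.5)| + |(-18.6)-8.6| = 16.8 + 27.2 = 44

44


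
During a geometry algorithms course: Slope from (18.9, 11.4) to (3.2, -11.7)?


slope = (y2-y1)/(x2-x1) = ((-11.7)-11.4)/(3.2-18.9) = (-23.1)/(-15.7) = 1.4713

1.4713


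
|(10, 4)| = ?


|u| = sqrt(10^2 + 4^2) = sqrt(116) = 10.7703

10.7703


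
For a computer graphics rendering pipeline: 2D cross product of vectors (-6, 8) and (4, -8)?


u x v = u_x*v_y - u_y*v_x = (-6)*(-8) - 8*4
= 48 - 32 = 16

16


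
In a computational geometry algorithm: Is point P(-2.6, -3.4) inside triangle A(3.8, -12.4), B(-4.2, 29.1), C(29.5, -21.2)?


Cross products: AB x AP = 193.6, BC x BP = -1014.77, CA x CP = -174.98
All same sign? no

No, outside


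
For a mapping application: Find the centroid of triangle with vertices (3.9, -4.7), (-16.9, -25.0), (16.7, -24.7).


Centroid = ((x_A+x_B+x_C)/3, (y_A+y_B+y_C)/3)
= ((3.9+(-16.9)+16.7)/3, ((-4.7)+(-25)+(-24.7))/3)
= (1.2333, -18.1333)

(1.2333, -18.1333)


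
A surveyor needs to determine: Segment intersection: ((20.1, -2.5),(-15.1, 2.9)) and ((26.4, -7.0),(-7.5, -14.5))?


Cross products: d1=-199.8, d2=-646.86, d3=124.38, d4=571.44
d1*d2 < 0 and d3*d4 < 0? no

No, they don't intersect


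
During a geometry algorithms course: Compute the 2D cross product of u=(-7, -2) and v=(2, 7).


u x v = u_x*v_y - u_y*v_x = (-7)*7 - (-2)*2
= (-49) - (-4) = -45

-45


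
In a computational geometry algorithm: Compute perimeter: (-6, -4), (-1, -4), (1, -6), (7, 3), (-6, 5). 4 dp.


Sides: (-6, -4)->(-1, -4): sqrt(25) = 5, (-1, -4)->(1, -6): sqrt(8) = 2.828427, (1, -6)->(7, 3): sqrt(117) = 10.816654, (7, 3)->(-6, 5): sqrt(173) = 13.152946, (-6, 5)->(-6, -4): sqrt(81) = 9
Sum = 40.798027
Perimeter = 40.798

40.798


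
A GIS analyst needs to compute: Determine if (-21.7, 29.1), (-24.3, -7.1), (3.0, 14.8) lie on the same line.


Cross product: ((-24.3)-(-21.7))*(14.8-29.1) - ((-7.1)-29.1)*(3-(-21.7))
= 931.32

No, not collinear


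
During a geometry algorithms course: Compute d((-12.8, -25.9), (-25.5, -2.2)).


dx=-12.7, dy=23.7
d^2 = (-12.7)^2 + 23.7^2 = 722.98
d = sqrt(722.98) = 26.8883

26.8883


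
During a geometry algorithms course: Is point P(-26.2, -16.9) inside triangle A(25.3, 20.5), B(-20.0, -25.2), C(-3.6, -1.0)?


Cross products: AB x AP = -659.33, BC x BP = 286.16, CA x CP = 26.39
All same sign? no

No, outside


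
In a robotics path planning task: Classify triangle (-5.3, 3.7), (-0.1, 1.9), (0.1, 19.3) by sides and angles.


Side lengths squared: AB^2=30.28, BC^2=302.8, CA^2=272.52
Sorted: [30.28, 272.52, 302.8]
By sides: Scalene, By angles: Right

Scalene, Right


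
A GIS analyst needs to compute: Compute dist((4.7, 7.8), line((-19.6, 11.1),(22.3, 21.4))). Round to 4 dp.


|cross product| = 388.56
|line direction| = sqrt(1861.7) = 43.1474
Distance = 388.56/sqrt(1861.7) = 9.0054

9.0054


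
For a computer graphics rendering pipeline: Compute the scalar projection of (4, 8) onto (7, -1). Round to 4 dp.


u.v = 20, |v| = sqrt(50) = 7.0711
Scalar projection = u.v / |v| = 20 / sqrt(50) = 2.8284

2.8284


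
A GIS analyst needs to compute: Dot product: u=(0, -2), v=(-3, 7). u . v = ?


u . v = u_x*v_x + u_y*v_y = 0*(-3) + (-2)*7
= 0 + (-14) = -14

-14


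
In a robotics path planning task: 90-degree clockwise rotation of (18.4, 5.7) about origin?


90° CW: (x,y) -> (y, -x)
(18.4,5.7) -> (5.7, -18.4)

(5.7, -18.4)


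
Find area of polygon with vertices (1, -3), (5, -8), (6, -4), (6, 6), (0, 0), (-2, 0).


Shoelace sum: (1*(-8) - 5*(-3)) + (5*(-4) - 6*(-8)) + (6*6 - 6*(-4)) + (6*0 - 0*6) + (0*0 - (-2)*0) + ((-2)*(-3) - 1*0)
= 101
Area = |101|/2 = 50.5

50.5


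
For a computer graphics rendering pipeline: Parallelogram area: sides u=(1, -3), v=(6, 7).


|u x v| = |1*7 - (-3)*6|
= |7 - (-18)| = 25

25


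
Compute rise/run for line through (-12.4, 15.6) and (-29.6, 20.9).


slope = (y2-y1)/(x2-x1) = (20.9-15.6)/((-29.6)-(-12.4)) = 5.3/(-17.2) = -0.3081

-0.3081


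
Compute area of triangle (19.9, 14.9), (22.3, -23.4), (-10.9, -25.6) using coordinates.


Area = |x_A(y_B-y_C) + x_B(y_C-y_A) + x_C(y_A-y_B)|/2
= |43.78 + (-903.15) + (-417.47)|/2
= 1276.84/2 = 638.42

638.42


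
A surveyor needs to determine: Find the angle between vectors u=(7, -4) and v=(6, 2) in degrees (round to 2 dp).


u.v = 34, |u| = sqrt(65) = 8.0623, |v| = sqrt(40) = 6.3246
cos(theta) = u.v/(|u||v|) = 34/sqrt(2600) = 0.666795
theta = acos(0.666795) = 48.18 degrees

48.18 degrees


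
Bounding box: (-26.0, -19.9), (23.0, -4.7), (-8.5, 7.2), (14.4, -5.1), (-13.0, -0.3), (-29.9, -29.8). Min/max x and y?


x range: [-29.9, 23]
y range: [-29.8, 7.2]
Bounding box: (-29.9,-29.8) to (23,7.2)

(-29.9,-29.8) to (23,7.2)


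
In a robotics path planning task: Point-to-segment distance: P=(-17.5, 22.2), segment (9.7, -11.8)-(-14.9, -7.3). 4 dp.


Project P onto AB: t = 1 (clamped to [0,1])
Closest point on segment: (-14.9, -7.3)
Distance: 29.6144

29.6144


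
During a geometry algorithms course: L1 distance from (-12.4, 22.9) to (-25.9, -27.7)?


|(-12.4)-(-25.9)| + |22.9-(-27.7)| = 13.5 + 50.6 = 64.1

64.1


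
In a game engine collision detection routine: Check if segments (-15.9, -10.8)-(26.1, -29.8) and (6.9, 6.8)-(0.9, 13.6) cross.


Cross products: d1=260.64, d2=89.04, d3=1172.4, d4=1344
d1*d2 < 0 and d3*d4 < 0? no

No, they don't intersect


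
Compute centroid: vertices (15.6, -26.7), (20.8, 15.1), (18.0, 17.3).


Centroid = ((x_A+x_B+x_C)/3, (y_A+y_B+y_C)/3)
= ((15.6+20.8+18)/3, ((-26.7)+15.1+17.3)/3)
= (18.1333, 1.9)

(18.1333, 1.9)


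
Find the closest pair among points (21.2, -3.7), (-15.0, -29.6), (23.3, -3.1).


d(P0,P1) = 44.5112, d(P0,P2) = 2.184, d(P1,P2) = 46.574
Closest: P0 and P2

Closest pair: (21.2, -3.7) and (23.3, -3.1), distance = 2.184


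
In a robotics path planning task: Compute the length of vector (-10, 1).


|u| = sqrt((-10)^2 + 1^2) = sqrt(101) = 10.0499

10.0499


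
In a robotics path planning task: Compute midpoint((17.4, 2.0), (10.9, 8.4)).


M = ((17.4+10.9)/2, (2+8.4)/2)
= (14.15, 5.2)

(14.15, 5.2)


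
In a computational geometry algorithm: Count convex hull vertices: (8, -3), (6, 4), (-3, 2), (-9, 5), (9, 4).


Convex hull vertices (CCW): (-9, 5), (-3, 2), (8, -3), (9, 4)
Count = 4

4


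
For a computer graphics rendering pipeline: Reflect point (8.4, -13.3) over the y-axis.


Reflection over y-axis: (x,y) -> (-x,y)
(8.4, -13.3) -> (-8.4, -13.3)

(-8.4, -13.3)


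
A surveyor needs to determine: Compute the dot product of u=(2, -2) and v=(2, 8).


u . v = u_x*v_x + u_y*v_y = 2*2 + (-2)*8
= 4 + (-16) = -12

-12


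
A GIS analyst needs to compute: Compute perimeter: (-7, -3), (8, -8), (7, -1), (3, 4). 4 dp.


Sides: (-7, -3)->(8, -8): sqrt(250) = 15.811388, (8, -8)->(7, -1): sqrt(50) = 7.071068, (7, -1)->(3, 4): sqrt(41) = 6.403124, (3, 4)->(-7, -3): sqrt(149) = 12.206556
Sum = 41.492136
Perimeter = 41.4921

41.4921


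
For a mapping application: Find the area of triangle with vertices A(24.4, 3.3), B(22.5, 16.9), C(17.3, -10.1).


Area = |x_A(y_B-y_C) + x_B(y_C-y_A) + x_C(y_A-y_B)|/2
= |658.8 + (-301.5) + (-235.28)|/2
= 122.02/2 = 61.01

61.01


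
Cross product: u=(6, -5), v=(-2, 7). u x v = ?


u x v = u_x*v_y - u_y*v_x = 6*7 - (-5)*(-2)
= 42 - 10 = 32

32


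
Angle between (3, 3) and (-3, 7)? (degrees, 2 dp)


u.v = 12, |u| = sqrt(18) = 4.2426, |v| = sqrt(58) = 7.6158
cos(theta) = u.v/(|u||v|) = 12/sqrt(1044) = 0.371391
theta = acos(0.371391) = 68.2 degrees

68.2 degrees


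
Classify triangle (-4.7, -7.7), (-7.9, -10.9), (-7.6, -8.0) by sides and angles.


Side lengths squared: AB^2=20.48, BC^2=8.5, CA^2=8.5
Sorted: [8.5, 8.5, 20.48]
By sides: Isosceles, By angles: Obtuse

Isosceles, Obtuse


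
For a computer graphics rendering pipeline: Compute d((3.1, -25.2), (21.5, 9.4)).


dx=18.4, dy=34.6
d^2 = 18.4^2 + 34.6^2 = 1535.72
d = sqrt(1535.72) = 39.1883

39.1883


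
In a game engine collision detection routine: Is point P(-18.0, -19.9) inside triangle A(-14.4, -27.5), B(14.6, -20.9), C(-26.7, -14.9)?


Cross products: AB x AP = 244.16, BC x BP = 154.3, CA x CP = 48.12
All same sign? yes

Yes, inside


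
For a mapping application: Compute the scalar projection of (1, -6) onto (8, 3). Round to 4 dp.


u.v = -10, |v| = sqrt(73) = 8.544
Scalar projection = u.v / |v| = -10 / sqrt(73) = -1.1704

-1.1704


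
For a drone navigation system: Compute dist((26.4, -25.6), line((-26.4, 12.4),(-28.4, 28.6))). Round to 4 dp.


|cross product| = 779.36
|line direction| = sqrt(266.44) = 16.323
Distance = 779.36/sqrt(266.44) = 47.7462

47.7462


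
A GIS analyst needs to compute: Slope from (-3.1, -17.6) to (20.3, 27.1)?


slope = (y2-y1)/(x2-x1) = (27.1-(-17.6))/(20.3-(-3.1)) = 44.7/23.4 = 1.9103

1.9103


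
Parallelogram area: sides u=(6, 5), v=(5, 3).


|u x v| = |6*3 - 5*5|
= |18 - 25| = 7

7


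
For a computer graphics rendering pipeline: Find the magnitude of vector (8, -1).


|u| = sqrt(8^2 + (-1)^2) = sqrt(65) = 8.0623

8.0623


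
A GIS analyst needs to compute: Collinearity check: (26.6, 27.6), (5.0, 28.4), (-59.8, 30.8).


Cross product: (5-26.6)*(30.8-27.6) - (28.4-27.6)*((-59.8)-26.6)
= 0

Yes, collinear


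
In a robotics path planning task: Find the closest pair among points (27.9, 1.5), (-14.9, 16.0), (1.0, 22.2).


d(P0,P1) = 45.1895, d(P0,P2) = 33.9426, d(P1,P2) = 17.066
Closest: P1 and P2

Closest pair: (-14.9, 16.0) and (1.0, 22.2), distance = 17.066


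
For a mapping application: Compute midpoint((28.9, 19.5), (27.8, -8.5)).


M = ((28.9+27.8)/2, (19.5+(-8.5))/2)
= (28.35, 5.5)

(28.35, 5.5)


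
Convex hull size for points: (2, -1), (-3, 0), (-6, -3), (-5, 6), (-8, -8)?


Convex hull vertices (CCW): (-8, -8), (2, -1), (-5, 6)
Count = 3

3


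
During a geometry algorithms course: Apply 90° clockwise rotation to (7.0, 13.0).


90° CW: (x,y) -> (y, -x)
(7,13) -> (13, -7)

(13, -7)


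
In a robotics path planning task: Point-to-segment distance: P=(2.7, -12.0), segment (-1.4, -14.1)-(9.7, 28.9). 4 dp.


Project P onto AB: t = 0.0689 (clamped to [0,1])
Closest point on segment: (-0.6356, -11.1389)
Distance: 3.445

3.445


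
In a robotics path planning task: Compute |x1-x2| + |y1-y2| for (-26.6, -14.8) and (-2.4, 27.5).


|(-26.6)-(-2.4)| + |(-14.8)-27.5| = 24.2 + 42.3 = 66.5

66.5


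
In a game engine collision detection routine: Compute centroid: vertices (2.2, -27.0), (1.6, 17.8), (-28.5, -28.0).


Centroid = ((x_A+x_B+x_C)/3, (y_A+y_B+y_C)/3)
= ((2.2+1.6+(-28.5))/3, ((-27)+17.8+(-28))/3)
= (-8.2333, -12.4)

(-8.2333, -12.4)


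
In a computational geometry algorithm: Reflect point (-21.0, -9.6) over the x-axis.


Reflection over x-axis: (x,y) -> (x,-y)
(-21, -9.6) -> (-21, 9.6)

(-21, 9.6)


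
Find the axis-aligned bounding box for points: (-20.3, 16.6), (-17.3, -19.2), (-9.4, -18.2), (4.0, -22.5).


x range: [-20.3, 4]
y range: [-22.5, 16.6]
Bounding box: (-20.3,-22.5) to (4,16.6)

(-20.3,-22.5) to (4,16.6)


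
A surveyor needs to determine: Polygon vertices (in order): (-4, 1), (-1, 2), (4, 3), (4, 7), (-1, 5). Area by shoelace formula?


Shoelace sum: ((-4)*2 - (-1)*1) + ((-1)*3 - 4*2) + (4*7 - 4*3) + (4*5 - (-1)*7) + ((-1)*1 - (-4)*5)
= 44
Area = |44|/2 = 22

22


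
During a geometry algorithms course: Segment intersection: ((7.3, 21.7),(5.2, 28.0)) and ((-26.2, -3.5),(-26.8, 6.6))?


Cross products: d1=-353.47, d2=-336.04, d3=263.97, d4=246.54
d1*d2 < 0 and d3*d4 < 0? no

No, they don't intersect


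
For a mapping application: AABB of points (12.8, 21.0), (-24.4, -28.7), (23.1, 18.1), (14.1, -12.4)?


x range: [-24.4, 23.1]
y range: [-28.7, 21]
Bounding box: (-24.4,-28.7) to (23.1,21)

(-24.4,-28.7) to (23.1,21)


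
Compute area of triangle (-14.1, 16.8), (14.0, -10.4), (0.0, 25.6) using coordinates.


Area = |x_A(y_B-y_C) + x_B(y_C-y_A) + x_C(y_A-y_B)|/2
= |507.6 + 123.2 + 0|/2
= 630.8/2 = 315.4

315.4


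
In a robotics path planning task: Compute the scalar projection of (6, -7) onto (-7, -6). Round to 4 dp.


u.v = 0, |v| = sqrt(85) = 9.2195
Scalar projection = u.v / |v| = 0 / sqrt(85) = 0

0


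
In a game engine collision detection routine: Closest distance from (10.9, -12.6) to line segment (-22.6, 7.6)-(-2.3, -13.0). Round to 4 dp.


Project P onto AB: t = 1 (clamped to [0,1])
Closest point on segment: (-2.3, -13)
Distance: 13.2061

13.2061


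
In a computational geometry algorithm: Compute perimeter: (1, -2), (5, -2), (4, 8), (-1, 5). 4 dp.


Sides: (1, -2)->(5, -2): sqrt(16) = 4, (5, -2)->(4, 8): sqrt(101) = 10.049876, (4, 8)->(-1, 5): sqrt(34) = 5.830952, (-1, 5)->(1, -2): sqrt(53) = 7.28011
Sum = 27.160938
Perimeter = 27.1609

27.1609


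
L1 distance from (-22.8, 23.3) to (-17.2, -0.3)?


|(-22.8)-(-17.2)| + |23.3-(-0.3)| = 5.6 + 23.6 = 29.2

29.2


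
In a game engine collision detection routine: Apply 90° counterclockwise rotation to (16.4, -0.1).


90° CCW: (x,y) -> (-y, x)
(16.4,-0.1) -> (0.1, 16.4)

(0.1, 16.4)


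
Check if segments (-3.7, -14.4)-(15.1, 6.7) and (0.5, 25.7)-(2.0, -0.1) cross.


Cross products: d1=-168.51, d2=348.18, d3=665.26, d4=148.57
d1*d2 < 0 and d3*d4 < 0? no

No, they don't intersect


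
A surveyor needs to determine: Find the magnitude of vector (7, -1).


|u| = sqrt(7^2 + (-1)^2) = sqrt(50) = 7.0711

7.0711


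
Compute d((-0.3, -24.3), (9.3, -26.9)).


dx=9.6, dy=-2.6
d^2 = 9.6^2 + (-2.6)^2 = 98.92
d = sqrt(98.92) = 9.9459

9.9459


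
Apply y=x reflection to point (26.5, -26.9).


Reflection over y=x: (x,y) -> (y,x)
(26.5, -26.9) -> (-26.9, 26.5)

(-26.9, 26.5)


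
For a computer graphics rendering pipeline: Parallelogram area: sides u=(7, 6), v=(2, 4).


|u x v| = |7*4 - 6*2|
= |28 - 12| = 16

16


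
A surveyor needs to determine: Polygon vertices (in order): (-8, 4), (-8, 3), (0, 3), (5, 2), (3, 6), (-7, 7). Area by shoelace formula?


Shoelace sum: ((-8)*3 - (-8)*4) + ((-8)*3 - 0*3) + (0*2 - 5*3) + (5*6 - 3*2) + (3*7 - (-7)*6) + ((-7)*4 - (-8)*7)
= 84
Area = |84|/2 = 42

42


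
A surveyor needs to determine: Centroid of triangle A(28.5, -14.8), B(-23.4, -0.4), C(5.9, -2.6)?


Centroid = ((x_A+x_B+x_C)/3, (y_A+y_B+y_C)/3)
= ((28.5+(-23.4)+5.9)/3, ((-14.8)+(-0.4)+(-2.6))/3)
= (3.6667, -5.9333)

(3.6667, -5.9333)


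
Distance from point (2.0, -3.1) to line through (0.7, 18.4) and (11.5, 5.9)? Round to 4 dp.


|cross product| = 215.95
|line direction| = sqrt(272.89) = 16.5194
Distance = 215.95/sqrt(272.89) = 13.0725

13.0725


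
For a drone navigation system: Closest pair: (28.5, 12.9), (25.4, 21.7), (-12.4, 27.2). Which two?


d(P0,P1) = 9.3301, d(P0,P2) = 43.3278, d(P1,P2) = 38.198
Closest: P0 and P1

Closest pair: (28.5, 12.9) and (25.4, 21.7), distance = 9.3301


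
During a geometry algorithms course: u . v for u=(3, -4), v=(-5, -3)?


u . v = u_x*v_x + u_y*v_y = 3*(-5) + (-4)*(-3)
= (-15) + 12 = -3

-3


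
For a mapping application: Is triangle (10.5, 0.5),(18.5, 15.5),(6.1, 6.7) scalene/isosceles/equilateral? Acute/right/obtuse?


Side lengths squared: AB^2=289, BC^2=231.2, CA^2=57.8
Sorted: [57.8, 231.2, 289]
By sides: Scalene, By angles: Right

Scalene, Right


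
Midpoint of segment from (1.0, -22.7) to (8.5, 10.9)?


M = ((1+8.5)/2, ((-22.7)+10.9)/2)
= (4.75, -5.9)

(4.75, -5.9)


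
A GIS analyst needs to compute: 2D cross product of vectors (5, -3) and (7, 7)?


u x v = u_x*v_y - u_y*v_x = 5*7 - (-3)*7
= 35 - (-21) = 56

56


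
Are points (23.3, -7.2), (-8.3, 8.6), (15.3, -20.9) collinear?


Cross product: ((-8.3)-23.3)*((-20.9)-(-7.2)) - (8.6-(-7.2))*(15.3-23.3)
= 559.32

No, not collinear


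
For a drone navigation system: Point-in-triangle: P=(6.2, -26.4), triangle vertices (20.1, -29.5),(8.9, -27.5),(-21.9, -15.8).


Cross products: AB x AP = -6.92, BC x BP = -2.29, CA x CP = -60.23
All same sign? yes

Yes, inside


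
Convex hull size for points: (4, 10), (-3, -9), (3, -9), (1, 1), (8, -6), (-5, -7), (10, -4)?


Convex hull vertices (CCW): (-5, -7), (-3, -9), (3, -9), (8, -6), (10, -4), (4, 10)
Count = 6

6


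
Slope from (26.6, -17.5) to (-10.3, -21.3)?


slope = (y2-y1)/(x2-x1) = ((-21.3)-(-17.5))/((-10.3)-26.6) = (-3.8)/(-36.9) = 0.103

0.103


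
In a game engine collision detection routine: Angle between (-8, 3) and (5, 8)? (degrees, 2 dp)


u.v = -16, |u| = sqrt(73) = 8.544, |v| = sqrt(89) = 9.434
cos(theta) = u.v/(|u||v|) = -16/sqrt(6497) = -0.198501
theta = acos(-0.198501) = 101.45 degrees

101.45 degrees


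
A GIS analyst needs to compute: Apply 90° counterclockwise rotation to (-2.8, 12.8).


90° CCW: (x,y) -> (-y, x)
(-2.8,12.8) -> (-12.8, -2.8)

(-12.8, -2.8)


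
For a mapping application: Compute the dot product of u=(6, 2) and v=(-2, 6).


u . v = u_x*v_x + u_y*v_y = 6*(-2) + 2*6
= (-12) + 12 = 0

0


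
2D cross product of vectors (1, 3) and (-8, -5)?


u x v = u_x*v_y - u_y*v_x = 1*(-5) - 3*(-8)
= (-5) - (-24) = 19

19


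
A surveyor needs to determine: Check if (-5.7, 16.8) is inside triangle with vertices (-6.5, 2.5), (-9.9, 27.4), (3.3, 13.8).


Cross products: AB x AP = -68.54, BC x BP = -82.8, CA x CP = -131.1
All same sign? yes

Yes, inside


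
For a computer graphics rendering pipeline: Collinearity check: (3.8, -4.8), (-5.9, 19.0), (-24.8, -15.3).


Cross product: ((-5.9)-3.8)*((-15.3)-(-4.8)) - (19-(-4.8))*((-24.8)-3.8)
= 782.53

No, not collinear


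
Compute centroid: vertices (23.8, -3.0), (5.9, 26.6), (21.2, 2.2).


Centroid = ((x_A+x_B+x_C)/3, (y_A+y_B+y_C)/3)
= ((23.8+5.9+21.2)/3, ((-3)+26.6+2.2)/3)
= (16.9667, 8.6)

(16.9667, 8.6)


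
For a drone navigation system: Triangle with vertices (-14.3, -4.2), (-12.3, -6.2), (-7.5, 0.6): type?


Side lengths squared: AB^2=8, BC^2=69.28, CA^2=69.28
Sorted: [8, 69.28, 69.28]
By sides: Isosceles, By angles: Acute

Isosceles, Acute


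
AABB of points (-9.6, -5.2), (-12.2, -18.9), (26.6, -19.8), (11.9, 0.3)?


x range: [-12.2, 26.6]
y range: [-19.8, 0.3]
Bounding box: (-12.2,-19.8) to (26.6,0.3)

(-12.2,-19.8) to (26.6,0.3)


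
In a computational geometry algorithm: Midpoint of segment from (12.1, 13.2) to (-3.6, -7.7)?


M = ((12.1+(-3.6))/2, (13.2+(-7.7))/2)
= (4.25, 2.75)

(4.25, 2.75)


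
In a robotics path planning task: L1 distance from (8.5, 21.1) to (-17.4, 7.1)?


|8.5-(-17.4)| + |21.1-7.1| = 25.9 + 14 = 39.9

39.9


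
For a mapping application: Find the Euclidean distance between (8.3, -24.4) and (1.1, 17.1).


dx=-7.2, dy=41.5
d^2 = (-7.2)^2 + 41.5^2 = 1774.09
d = sqrt(1774.09) = 42.1199

42.1199


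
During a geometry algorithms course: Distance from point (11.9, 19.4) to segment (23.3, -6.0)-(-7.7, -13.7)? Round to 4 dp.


Project P onto AB: t = 0.1547 (clamped to [0,1])
Closest point on segment: (18.5049, -7.191)
Distance: 27.3991

27.3991


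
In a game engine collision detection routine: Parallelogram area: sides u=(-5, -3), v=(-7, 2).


|u x v| = |(-5)*2 - (-3)*(-7)|
= |(-10) - 21| = 31

31


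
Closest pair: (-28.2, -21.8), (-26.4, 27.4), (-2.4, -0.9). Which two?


d(P0,P1) = 49.2329, d(P0,P2) = 33.2032, d(P1,P2) = 37.1065
Closest: P0 and P2

Closest pair: (-28.2, -21.8) and (-2.4, -0.9), distance = 33.2032


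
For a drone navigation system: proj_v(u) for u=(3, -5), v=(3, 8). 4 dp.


u.v = -31, |v| = sqrt(73) = 8.544
Scalar projection = u.v / |v| = -31 / sqrt(73) = -3.6283

-3.6283


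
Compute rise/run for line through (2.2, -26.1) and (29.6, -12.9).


slope = (y2-y1)/(x2-x1) = ((-12.9)-(-26.1))/(29.6-2.2) = 13.2/27.4 = 0.4818

0.4818


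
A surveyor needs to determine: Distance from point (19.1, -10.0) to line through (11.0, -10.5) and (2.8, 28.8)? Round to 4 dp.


|cross product| = 322.43
|line direction| = sqrt(1611.73) = 40.1464
Distance = 322.43/sqrt(1611.73) = 8.0314

8.0314


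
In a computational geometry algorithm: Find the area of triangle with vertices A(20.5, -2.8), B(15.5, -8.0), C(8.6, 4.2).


Area = |x_A(y_B-y_C) + x_B(y_C-y_A) + x_C(y_A-y_B)|/2
= |(-250.1) + 108.5 + 44.72|/2
= 96.88/2 = 48.44

48.44


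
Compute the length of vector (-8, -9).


|u| = sqrt((-8)^2 + (-9)^2) = sqrt(145) = 12.0416

12.0416


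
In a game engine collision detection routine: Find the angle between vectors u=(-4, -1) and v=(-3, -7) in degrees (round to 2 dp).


u.v = 19, |u| = sqrt(17) = 4.1231, |v| = sqrt(58) = 7.6158
cos(theta) = u.v/(|u||v|) = 19/sqrt(986) = 0.605083
theta = acos(0.605083) = 52.77 degrees

52.77 degrees


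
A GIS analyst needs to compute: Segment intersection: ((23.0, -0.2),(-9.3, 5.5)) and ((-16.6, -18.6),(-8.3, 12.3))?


Cross products: d1=-1070.92, d2=-25.54, d3=820.04, d4=-225.34
d1*d2 < 0 and d3*d4 < 0? no

No, they don't intersect


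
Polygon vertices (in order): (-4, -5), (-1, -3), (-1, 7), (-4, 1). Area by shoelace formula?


Shoelace sum: ((-4)*(-3) - (-1)*(-5)) + ((-1)*7 - (-1)*(-3)) + ((-1)*1 - (-4)*7) + ((-4)*(-5) - (-4)*1)
= 48
Area = |48|/2 = 24

24


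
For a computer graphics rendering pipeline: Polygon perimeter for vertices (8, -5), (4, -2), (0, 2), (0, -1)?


Sides: (8, -5)->(4, -2): sqrt(25) = 5, (4, -2)->(0, 2): sqrt(32) = 5.656854, (0, 2)->(0, -1): sqrt(9) = 3, (0, -1)->(8, -5): sqrt(80) = 8.944272
Sum = 22.601126
Perimeter = 22.6011

22.6011


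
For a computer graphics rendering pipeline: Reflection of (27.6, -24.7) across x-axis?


Reflection over x-axis: (x,y) -> (x,-y)
(27.6, -24.7) -> (27.6, 24.7)

(27.6, 24.7)


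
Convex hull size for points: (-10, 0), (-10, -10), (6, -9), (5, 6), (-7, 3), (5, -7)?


Convex hull vertices (CCW): (-10, -10), (6, -9), (5, 6), (-7, 3), (-10, 0)
Count = 5

5


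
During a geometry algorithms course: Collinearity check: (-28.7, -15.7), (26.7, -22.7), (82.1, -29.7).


Cross product: (26.7-(-28.7))*((-29.7)-(-15.7)) - ((-22.7)-(-15.7))*(82.1-(-28.7))
= 0

Yes, collinear


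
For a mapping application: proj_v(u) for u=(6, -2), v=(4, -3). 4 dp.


u.v = 30, |v| = sqrt(25) = 5
Scalar projection = u.v / |v| = 30 / sqrt(25) = 6

6


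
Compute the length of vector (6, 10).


|u| = sqrt(6^2 + 10^2) = sqrt(136) = 11.6619

11.6619


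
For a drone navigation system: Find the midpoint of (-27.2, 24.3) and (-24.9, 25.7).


M = (((-27.2)+(-24.9))/2, (24.3+25.7)/2)
= (-26.05, 25)

(-26.05, 25)


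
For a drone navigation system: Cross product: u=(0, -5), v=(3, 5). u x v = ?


u x v = u_x*v_y - u_y*v_x = 0*5 - (-5)*3
= 0 - (-15) = 15

15


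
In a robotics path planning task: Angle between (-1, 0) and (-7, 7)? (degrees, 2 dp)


u.v = 7, |u| = sqrt(1) = 1, |v| = sqrt(98) = 9.8995
cos(theta) = u.v/(|u||v|) = 7/sqrt(98) = 0.707107
theta = acos(0.707107) = 45 degrees

45 degrees


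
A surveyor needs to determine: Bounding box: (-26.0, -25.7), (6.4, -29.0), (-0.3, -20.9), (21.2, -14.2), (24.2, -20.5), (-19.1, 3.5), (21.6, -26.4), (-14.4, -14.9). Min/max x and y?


x range: [-26, 24.2]
y range: [-29, 3.5]
Bounding box: (-26,-29) to (24.2,3.5)

(-26,-29) to (24.2,3.5)


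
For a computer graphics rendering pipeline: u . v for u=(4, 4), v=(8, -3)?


u . v = u_x*v_x + u_y*v_y = 4*8 + 4*(-3)
= 32 + (-12) = 20

20


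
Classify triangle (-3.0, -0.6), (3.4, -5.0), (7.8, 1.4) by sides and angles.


Side lengths squared: AB^2=60.32, BC^2=60.32, CA^2=120.64
Sorted: [60.32, 60.32, 120.64]
By sides: Isosceles, By angles: Right

Isosceles, Right


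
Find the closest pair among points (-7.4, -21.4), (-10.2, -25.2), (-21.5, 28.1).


d(P0,P1) = 4.7202, d(P0,P2) = 51.469, d(P1,P2) = 54.4847
Closest: P0 and P1

Closest pair: (-7.4, -21.4) and (-10.2, -25.2), distance = 4.7202


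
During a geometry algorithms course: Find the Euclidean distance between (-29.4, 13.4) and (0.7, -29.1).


dx=30.1, dy=-42.5
d^2 = 30.1^2 + (-42.5)^2 = 2712.26
d = sqrt(2712.26) = 52.0794

52.0794


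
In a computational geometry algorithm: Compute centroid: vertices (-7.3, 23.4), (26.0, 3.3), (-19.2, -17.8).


Centroid = ((x_A+x_B+x_C)/3, (y_A+y_B+y_C)/3)
= (((-7.3)+26+(-19.2))/3, (23.4+3.3+(-17.8))/3)
= (-0.1667, 2.9667)

(-0.1667, 2.9667)


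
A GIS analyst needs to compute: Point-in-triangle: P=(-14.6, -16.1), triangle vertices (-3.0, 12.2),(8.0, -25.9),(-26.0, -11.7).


Cross products: AB x AP = -753.26, BC x BP = -12.28, CA x CP = -373.66
All same sign? yes

Yes, inside


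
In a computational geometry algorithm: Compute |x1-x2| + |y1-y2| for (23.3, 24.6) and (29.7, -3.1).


|23.3-29.7| + |24.6-(-3.1)| = 6.4 + 27.7 = 34.1

34.1


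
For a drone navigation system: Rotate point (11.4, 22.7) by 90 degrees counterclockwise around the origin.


90° CCW: (x,y) -> (-y, x)
(11.4,22.7) -> (-22.7, 11.4)

(-22.7, 11.4)


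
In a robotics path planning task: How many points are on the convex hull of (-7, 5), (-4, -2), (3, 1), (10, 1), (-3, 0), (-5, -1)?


Convex hull vertices (CCW): (-7, 5), (-5, -1), (-4, -2), (10, 1)
Count = 4

4
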